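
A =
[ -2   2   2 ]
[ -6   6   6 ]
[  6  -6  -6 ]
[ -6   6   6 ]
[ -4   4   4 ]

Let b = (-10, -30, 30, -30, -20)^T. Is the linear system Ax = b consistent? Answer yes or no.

Row reduce the augmented matrix [A | b].
R2 ← R2 − (3)·R1: [0, 0, 0, 0]
R3 ← R3 + (3)·R1: [0, 0, 0, 0]
R4 ← R4 − (3)·R1: [0, 0, 0, 0]
R5 ← R5 − (2)·R1: [0, 0, 0, 0]
The echelon form has 1 nonzero rows, and every pivot lies in the first 3 columns, so rank(A) = rank([A|b]) = 1.
The system is consistent.

yes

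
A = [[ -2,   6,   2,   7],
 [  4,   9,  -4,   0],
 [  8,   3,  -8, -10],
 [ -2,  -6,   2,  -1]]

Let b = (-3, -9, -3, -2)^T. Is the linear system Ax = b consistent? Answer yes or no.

no

Row reduce the augmented matrix [A | b].
R2 ← R2 + (2)·R1: [0, 21, 0, 14, -15]
R3 ← R3 + (4)·R1: [0, 27, 0, 18, -15]
R4 ← R4 − R1: [0, -12, 0, -8, 1]
R3 ← R3 − (9/7)·R2: [0, 0, 0, 0, 30/7]
R4 ← R4 + (4/7)·R2: [0, 0, 0, 0, -53/7]
R4 ← R4 + (53/30)·R3: [0, 0, 0, 0, 0]
The echelon form has 3 nonzero rows; the last pivot sits in the augmented column, so rank(A) = 2 but rank([A|b]) = 3.
Since the ranks differ, the system is inconsistent.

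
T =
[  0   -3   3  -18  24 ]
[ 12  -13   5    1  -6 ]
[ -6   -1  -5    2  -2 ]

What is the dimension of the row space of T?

3

Row reduce to echelon form.
Swap R1 ↔ R2
R3 ← R3 + (1/2)·R1: [0, -15/2, -5/2, 5/2, -5]
R3 ← R3 − (5/2)·R2: [0, 0, -10, 95/2, -65]
Echelon form has 3 nonzero rows, so rank(T) = 3.
The row space has dimension equal to the rank: 3.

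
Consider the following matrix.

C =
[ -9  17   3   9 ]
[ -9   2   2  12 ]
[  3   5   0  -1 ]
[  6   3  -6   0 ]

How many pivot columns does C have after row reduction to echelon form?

Row reduce to echelon form.
R2 ← R2 − R1: [0, -15, -1, 3]
R3 ← R3 + (1/3)·R1: [0, 32/3, 1, 2]
R4 ← R4 + (2/3)·R1: [0, 43/3, -4, 6]
R3 ← R3 + (32/45)·R2: [0, 0, 13/45, 62/15]
R4 ← R4 + (43/45)·R2: [0, 0, -223/45, 133/15]
R4 ← R4 + (223/13)·R3: [0, 0, 0, 1037/13]
Echelon form has 4 nonzero rows, so rank(C) = 4.
Each nonzero row contributes one pivot column: 4 pivot columns.

4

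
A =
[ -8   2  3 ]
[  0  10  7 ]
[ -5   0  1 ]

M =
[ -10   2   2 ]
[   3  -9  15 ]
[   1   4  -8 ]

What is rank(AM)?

2

First compute AM:
[[ 89, -22, -10],
 [ 37, -62,  94],
 [ 51,  -6, -18]]
Now row reduce the product.
R2 ← R2 − (37/89)·R1: [0, -4704/89, 8736/89]
R3 ← R3 − (51/89)·R1: [0, 588/89, -1092/89]
R3 ← R3 + (1/8)·R2: [0, 0, 0]
2 nonzero rows, so rank(AM) = 2.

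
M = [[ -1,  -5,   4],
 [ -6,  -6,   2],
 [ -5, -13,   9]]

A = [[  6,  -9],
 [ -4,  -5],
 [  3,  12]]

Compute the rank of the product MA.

2

First compute MA:
[[ 26,  82],
 [ -6, 108],
 [ 49, 218]]
Now row reduce the product.
R2 ← R2 + (3/13)·R1: [0, 1650/13]
R3 ← R3 − (49/26)·R1: [0, 825/13]
R3 ← R3 − (1/2)·R2: [0, 0]
2 nonzero rows, so rank(MA) = 2.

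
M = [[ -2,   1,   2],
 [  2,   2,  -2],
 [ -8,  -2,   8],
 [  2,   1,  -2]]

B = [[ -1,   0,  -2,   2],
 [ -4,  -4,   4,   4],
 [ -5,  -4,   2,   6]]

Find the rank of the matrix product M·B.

1

First compute MB:
[[-12, -12,  12,  12],
 [  0,   0,   0,   0],
 [-24, -24,  24,  24],
 [  4,   4,  -4,  -4]]
Now row reduce the product.
R3 ← R3 − (2)·R1: [0, 0, 0, 0]
R4 ← R4 + (1/3)·R1: [0, 0, 0, 0]
1 nonzero row, so rank(MB) = 1.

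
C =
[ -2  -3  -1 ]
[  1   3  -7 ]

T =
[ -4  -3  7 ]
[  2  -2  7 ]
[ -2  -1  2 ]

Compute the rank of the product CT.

2

First compute CT:
[[  4,  13, -37],
 [ 16,  -2,  14]]
Now row reduce the product.
R2 ← R2 − (4)·R1: [0, -54, 162]
2 nonzero rows, so rank(CT) = 2.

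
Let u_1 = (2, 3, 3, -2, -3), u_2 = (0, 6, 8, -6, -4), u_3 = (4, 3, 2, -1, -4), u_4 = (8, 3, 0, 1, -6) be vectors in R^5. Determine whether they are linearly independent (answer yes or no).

Form the matrix with these vectors as rows and row reduce.
R3 ← R3 − (2)·R1: [0, -3, -4, 3, 2]
R4 ← R4 − (4)·R1: [0, -9, -12, 9, 6]
R3 ← R3 + (1/2)·R2: [0, 0, 0, 0, 0]
R4 ← R4 + (3/2)·R2: [0, 0, 0, 0, 0]
2 nonzero rows, so the 4 vectors span a space of dimension 2.
Since 2 < 4, the vectors are linearly dependent.

no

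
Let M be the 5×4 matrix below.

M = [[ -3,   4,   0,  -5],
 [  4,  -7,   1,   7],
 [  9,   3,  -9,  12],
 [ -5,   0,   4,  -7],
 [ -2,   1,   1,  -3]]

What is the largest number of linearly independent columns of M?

Row reduce to echelon form.
R2 ← R2 + (4/3)·R1: [0, -5/3, 1, 1/3]
R3 ← R3 + (3)·R1: [0, 15, -9, -3]
R4 ← R4 − (5/3)·R1: [0, -20/3, 4, 4/3]
R5 ← R5 − (2/3)·R1: [0, -5/3, 1, 1/3]
R3 ← R3 + (9)·R2: [0, 0, 0, 0]
R4 ← R4 − (4)·R2: [0, 0, 0, 0]
R5 ← R5 − R2: [0, 0, 0, 0]
Echelon form has 2 nonzero rows, so rank(M) = 2.
The rank gives the maximum number of linearly independent columns: 2.

2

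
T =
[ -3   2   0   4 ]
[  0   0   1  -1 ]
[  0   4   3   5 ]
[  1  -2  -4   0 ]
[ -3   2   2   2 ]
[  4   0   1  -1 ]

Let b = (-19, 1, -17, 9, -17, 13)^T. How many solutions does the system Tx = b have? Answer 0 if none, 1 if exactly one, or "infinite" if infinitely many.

Row reduce the augmented matrix [T | b].
R4 ← R4 + (1/3)·R1: [0, -4/3, -4, 4/3, 8/3]
R5 ← R5 − R1: [0, 0, 2, -2, 2]
R6 ← R6 + (4/3)·R1: [0, 8/3, 1, 13/3, -37/3]
Swap R2 ↔ R3
R4 ← R4 + (1/3)·R2: [0, 0, -3, 3, -3]
R6 ← R6 − (2/3)·R2: [0, 0, -1, 1, -1]
R4 ← R4 + (3)·R3: [0, 0, 0, 0, 0]
R5 ← R5 − (2)·R3: [0, 0, 0, 0, 0]
R6 ← R6 + R3: [0, 0, 0, 0, 0]
The echelon form has 3 nonzero rows, and every pivot lies in the first 4 columns, so rank(T) = rank([T|b]) = 3.
The system is consistent.
rank = 3 < 4 unknowns, so there are infinitely many solutions.

infinite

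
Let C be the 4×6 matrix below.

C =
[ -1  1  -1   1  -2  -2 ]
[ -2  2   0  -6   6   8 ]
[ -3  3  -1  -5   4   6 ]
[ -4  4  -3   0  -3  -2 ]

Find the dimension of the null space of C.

Row reduce to echelon form.
R2 ← R2 − (2)·R1: [0, 0, 2, -8, 10, 12]
R3 ← R3 − (3)·R1: [0, 0, 2, -8, 10, 12]
R4 ← R4 − (4)·R1: [0, 0, 1, -4, 5, 6]
R3 ← R3 − R2: [0, 0, 0, 0, 0, 0]
R4 ← R4 − (1/2)·R2: [0, 0, 0, 0, 0, 0]
2 nonzero rows, so rank(C) = 2.
C has 6 columns; by rank–nullity, nullity = 6 − 2 = 4.

4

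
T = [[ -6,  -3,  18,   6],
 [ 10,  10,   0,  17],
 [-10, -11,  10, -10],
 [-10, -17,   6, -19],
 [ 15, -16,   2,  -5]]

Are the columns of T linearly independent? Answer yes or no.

yes

Row reduce T to echelon form.
R2 ← R2 + (5/3)·R1: [0, 5, 30, 27]
R3 ← R3 − (5/3)·R1: [0, -6, -20, -20]
R4 ← R4 − (5/3)·R1: [0, -12, -24, -29]
R5 ← R5 + (5/2)·R1: [0, -47/2, 47, 10]
R3 ← R3 + (6/5)·R2: [0, 0, 16, 62/5]
R4 ← R4 + (12/5)·R2: [0, 0, 48, 179/5]
R5 ← R5 + (47/10)·R2: [0, 0, 188, 1369/10]
R4 ← R4 − (3)·R3: [0, 0, 0, -7/5]
R5 ← R5 − (47/4)·R3: [0, 0, 0, -44/5]
R5 ← R5 − (44/7)·R4: [0, 0, 0, 0]
4 pivots among 4 columns.
Every column is a pivot column, so the columns are linearly independent.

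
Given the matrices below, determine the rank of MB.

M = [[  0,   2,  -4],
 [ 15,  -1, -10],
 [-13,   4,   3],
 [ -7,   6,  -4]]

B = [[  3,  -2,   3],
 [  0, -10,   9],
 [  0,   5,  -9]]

3

First compute MB:
[[  0, -40,  54],
 [ 45, -70, 126],
 [-39,   1, -30],
 [-21, -66,  69]]
Now row reduce the product.
Swap R1 ↔ R2
R3 ← R3 + (13/15)·R1: [0, -179/3, 396/5]
R4 ← R4 + (7/15)·R1: [0, -296/3, 639/5]
R3 ← R3 − (179/120)·R2: [0, 0, -27/20]
R4 ← R4 − (37/15)·R2: [0, 0, -27/5]
R4 ← R4 − (4)·R3: [0, 0, 0]
3 nonzero rows, so rank(MB) = 3.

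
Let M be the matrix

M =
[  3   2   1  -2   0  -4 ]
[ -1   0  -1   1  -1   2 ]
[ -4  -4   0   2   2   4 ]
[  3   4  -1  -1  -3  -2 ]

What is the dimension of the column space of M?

Row reduce to echelon form.
R2 ← R2 + (1/3)·R1: [0, 2/3, -2/3, 1/3, -1, 2/3]
R3 ← R3 + (4/3)·R1: [0, -4/3, 4/3, -2/3, 2, -4/3]
R4 ← R4 − R1: [0, 2, -2, 1, -3, 2]
R3 ← R3 + (2)·R2: [0, 0, 0, 0, 0, 0]
R4 ← R4 − (3)·R2: [0, 0, 0, 0, 0, 0]
Echelon form has 2 nonzero rows, so rank(M) = 2.
The column space has dimension equal to the rank: 2.

2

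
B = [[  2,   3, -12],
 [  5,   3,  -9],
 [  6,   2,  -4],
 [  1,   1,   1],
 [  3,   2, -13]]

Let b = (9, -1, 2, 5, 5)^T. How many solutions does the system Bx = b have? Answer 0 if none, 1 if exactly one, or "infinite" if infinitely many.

Row reduce the augmented matrix [B | b].
R2 ← R2 − (5/2)·R1: [0, -9/2, 21, -47/2]
R3 ← R3 − (3)·R1: [0, -7, 32, -25]
R4 ← R4 − (1/2)·R1: [0, -1/2, 7, 1/2]
R5 ← R5 − (3/2)·R1: [0, -5/2, 5, -17/2]
R3 ← R3 − (14/9)·R2: [0, 0, -2/3, 104/9]
R4 ← R4 − (1/9)·R2: [0, 0, 14/3, 28/9]
R5 ← R5 − (5/9)·R2: [0, 0, -20/3, 41/9]
R4 ← R4 + (7)·R3: [0, 0, 0, 84]
R5 ← R5 − (10)·R3: [0, 0, 0, -111]
R5 ← R5 + (37/28)·R4: [0, 0, 0, 0]
The echelon form has 4 nonzero rows; the last pivot sits in the augmented column, so rank(B) = 3 but rank([B|b]) = 4.
Since the ranks differ, the system is inconsistent.
It has no solutions.

0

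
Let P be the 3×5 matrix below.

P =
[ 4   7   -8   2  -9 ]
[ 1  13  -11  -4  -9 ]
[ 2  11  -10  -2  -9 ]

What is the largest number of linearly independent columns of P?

2

Row reduce to echelon form.
R2 ← R2 − (1/4)·R1: [0, 45/4, -9, -9/2, -27/4]
R3 ← R3 − (1/2)·R1: [0, 15/2, -6, -3, -9/2]
R3 ← R3 − (2/3)·R2: [0, 0, 0, 0, 0]
Echelon form has 2 nonzero rows, so rank(P) = 2.
The rank gives the maximum number of linearly independent columns: 2.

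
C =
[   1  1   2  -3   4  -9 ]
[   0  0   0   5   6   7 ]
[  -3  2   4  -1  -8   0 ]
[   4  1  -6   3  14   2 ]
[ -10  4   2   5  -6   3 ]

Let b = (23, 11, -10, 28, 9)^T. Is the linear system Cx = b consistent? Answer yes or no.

yes

Row reduce the augmented matrix [C | b].
R3 ← R3 + (3)·R1: [0, 5, 10, -10, 4, -27, 59]
R4 ← R4 − (4)·R1: [0, -3, -14, 15, -2, 38, -64]
R5 ← R5 + (10)·R1: [0, 14, 22, -25, 34, -87, 239]
Swap R2 ↔ R3
R4 ← R4 + (3/5)·R2: [0, 0, -8, 9, 2/5, 109/5, -143/5]
R5 ← R5 − (14/5)·R2: [0, 0, -6, 3, 114/5, -57/5, 369/5]
Swap R3 ↔ R4
R5 ← R5 − (3/4)·R3: [0, 0, 0, -15/4, 45/2, -111/4, 381/4]
R5 ← R5 + (3/4)·R4: [0, 0, 0, 0, 27, -45/2, 207/2]
The echelon form has 5 nonzero rows, and every pivot lies in the first 6 columns, so rank(C) = rank([C|b]) = 5.
The system is consistent.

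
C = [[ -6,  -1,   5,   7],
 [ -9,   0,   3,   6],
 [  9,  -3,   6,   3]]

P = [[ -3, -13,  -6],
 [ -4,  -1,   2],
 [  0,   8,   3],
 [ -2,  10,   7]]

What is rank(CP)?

2

First compute CP:
[[  8, 189,  98],
 [ 15, 201, 105],
 [-21, -36, -21]]
Now row reduce the product.
R2 ← R2 − (15/8)·R1: [0, -1227/8, -315/4]
R3 ← R3 + (21/8)·R1: [0, 3681/8, 945/4]
R3 ← R3 + (3)·R2: [0, 0, 0]
2 nonzero rows, so rank(CP) = 2.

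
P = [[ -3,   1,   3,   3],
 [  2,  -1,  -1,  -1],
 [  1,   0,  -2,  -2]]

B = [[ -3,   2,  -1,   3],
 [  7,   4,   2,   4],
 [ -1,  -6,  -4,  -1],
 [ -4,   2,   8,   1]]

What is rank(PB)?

2

First compute PB:
[[  1, -14,  17,  -5],
 [ -8,   4,  -8,   2],
 [  7,  10,  -9,   3]]
Now row reduce the product.
R2 ← R2 + (8)·R1: [0, -108, 128, -38]
R3 ← R3 − (7)·R1: [0, 108, -128, 38]
R3 ← R3 + R2: [0, 0, 0, 0]
2 nonzero rows, so rank(PB) = 2.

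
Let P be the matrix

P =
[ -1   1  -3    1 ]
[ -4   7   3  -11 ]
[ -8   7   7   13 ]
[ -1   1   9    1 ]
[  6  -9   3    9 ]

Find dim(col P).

Row reduce to echelon form.
R2 ← R2 − (4)·R1: [0, 3, 15, -15]
R3 ← R3 − (8)·R1: [0, -1, 31, 5]
R4 ← R4 − R1: [0, 0, 12, 0]
R5 ← R5 + (6)·R1: [0, -3, -15, 15]
R3 ← R3 + (1/3)·R2: [0, 0, 36, 0]
R5 ← R5 + R2: [0, 0, 0, 0]
R4 ← R4 − (1/3)·R3: [0, 0, 0, 0]
Echelon form has 3 nonzero rows, so rank(P) = 3.
The column space has dimension equal to the rank: 3.

3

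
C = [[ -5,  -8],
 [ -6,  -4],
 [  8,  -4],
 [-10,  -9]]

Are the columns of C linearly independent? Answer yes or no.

Row reduce C to echelon form.
R2 ← R2 − (6/5)·R1: [0, 28/5]
R3 ← R3 + (8/5)·R1: [0, -84/5]
R4 ← R4 − (2)·R1: [0, 7]
R3 ← R3 + (3)·R2: [0, 0]
R4 ← R4 − (5/4)·R2: [0, 0]
2 pivots among 2 columns.
Every column is a pivot column, so the columns are linearly independent.

yes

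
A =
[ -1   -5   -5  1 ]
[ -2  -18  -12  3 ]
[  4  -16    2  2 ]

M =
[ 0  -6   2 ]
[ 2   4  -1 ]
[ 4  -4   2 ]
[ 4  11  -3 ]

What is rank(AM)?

2

First compute AM:
[[-26,  17, -10],
 [-72,  21, -19],
 [-16, -74,  22]]
Now row reduce the product.
R2 ← R2 − (36/13)·R1: [0, -339/13, 113/13]
R3 ← R3 − (8/13)·R1: [0, -1098/13, 366/13]
R3 ← R3 − (366/113)·R2: [0, 0, 0]
2 nonzero rows, so rank(AM) = 2.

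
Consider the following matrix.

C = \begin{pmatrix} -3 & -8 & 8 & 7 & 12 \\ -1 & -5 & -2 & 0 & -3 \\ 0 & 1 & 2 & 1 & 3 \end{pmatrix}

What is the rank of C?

2

Row reduce to echelon form.
R2 ← R2 − (1/3)·R1: [0, -7/3, -14/3, -7/3, -7]
R3 ← R3 + (3/7)·R2: [0, 0, 0, 0, 0]
Echelon form has 2 nonzero rows, so rank(C) = 2.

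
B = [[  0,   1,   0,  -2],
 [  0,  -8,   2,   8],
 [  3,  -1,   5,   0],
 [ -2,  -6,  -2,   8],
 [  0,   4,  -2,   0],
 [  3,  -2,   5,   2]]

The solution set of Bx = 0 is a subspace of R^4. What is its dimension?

Row reduce to echelon form.
Swap R1 ↔ R3
R4 ← R4 + (2/3)·R1: [0, -20/3, 4/3, 8]
R6 ← R6 − R1: [0, -1, 0, 2]
R3 ← R3 + (1/8)·R2: [0, 0, 1/4, -1]
R4 ← R4 − (5/6)·R2: [0, 0, -1/3, 4/3]
R5 ← R5 + (1/2)·R2: [0, 0, -1, 4]
R6 ← R6 − (1/8)·R2: [0, 0, -1/4, 1]
R4 ← R4 + (4/3)·R3: [0, 0, 0, 0]
R5 ← R5 + (4)·R3: [0, 0, 0, 0]
R6 ← R6 + R3: [0, 0, 0, 0]
3 nonzero rows, so rank(B) = 3.
B has 4 columns; by rank–nullity, nullity = 4 − 3 = 1.

1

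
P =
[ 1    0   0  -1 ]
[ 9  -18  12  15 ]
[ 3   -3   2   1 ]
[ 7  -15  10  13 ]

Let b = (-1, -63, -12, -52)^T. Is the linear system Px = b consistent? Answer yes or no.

yes

Row reduce the augmented matrix [P | b].
R2 ← R2 − (9)·R1: [0, -18, 12, 24, -54]
R3 ← R3 − (3)·R1: [0, -3, 2, 4, -9]
R4 ← R4 − (7)·R1: [0, -15, 10, 20, -45]
R3 ← R3 − (1/6)·R2: [0, 0, 0, 0, 0]
R4 ← R4 − (5/6)·R2: [0, 0, 0, 0, 0]
The echelon form has 2 nonzero rows, and every pivot lies in the first 4 columns, so rank(P) = rank([P|b]) = 2.
The system is consistent.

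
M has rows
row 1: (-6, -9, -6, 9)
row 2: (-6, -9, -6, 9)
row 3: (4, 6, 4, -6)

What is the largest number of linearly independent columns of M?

1

Row reduce to echelon form.
R2 ← R2 − R1: [0, 0, 0, 0]
R3 ← R3 + (2/3)·R1: [0, 0, 0, 0]
Echelon form has 1 nonzero row, so rank(M) = 1.
The rank gives the maximum number of linearly independent columns: 1.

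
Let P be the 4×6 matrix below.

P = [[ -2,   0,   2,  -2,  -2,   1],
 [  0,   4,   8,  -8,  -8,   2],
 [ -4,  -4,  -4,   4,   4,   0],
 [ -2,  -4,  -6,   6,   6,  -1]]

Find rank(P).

2

Row reduce to echelon form.
R3 ← R3 − (2)·R1: [0, -4, -8, 8, 8, -2]
R4 ← R4 − R1: [0, -4, -8, 8, 8, -2]
R3 ← R3 + R2: [0, 0, 0, 0, 0, 0]
R4 ← R4 + R2: [0, 0, 0, 0, 0, 0]
Echelon form has 2 nonzero rows, so rank(P) = 2.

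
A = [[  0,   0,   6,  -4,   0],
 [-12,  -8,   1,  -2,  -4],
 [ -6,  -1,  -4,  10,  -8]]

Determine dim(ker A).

Row reduce to echelon form.
Swap R1 ↔ R2
R3 ← R3 − (1/2)·R1: [0, 3, -9/2, 11, -6]
Swap R2 ↔ R3
3 nonzero rows, so rank(A) = 3.
A has 5 columns; by rank–nullity, nullity = 5 − 3 = 2.

2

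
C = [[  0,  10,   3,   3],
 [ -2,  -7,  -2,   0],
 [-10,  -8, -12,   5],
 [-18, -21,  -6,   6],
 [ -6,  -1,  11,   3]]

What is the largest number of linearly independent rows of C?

4

Row reduce to echelon form.
Swap R1 ↔ R2
R3 ← R3 − (5)·R1: [0, 27, -2, 5]
R4 ← R4 − (9)·R1: [0, 42, 12, 6]
R5 ← R5 − (3)·R1: [0, 20, 17, 3]
R3 ← R3 − (27/10)·R2: [0, 0, -101/10, -31/10]
R4 ← R4 − (21/5)·R2: [0, 0, -3/5, -33/5]
R5 ← R5 − (2)·R2: [0, 0, 11, -3]
R4 ← R4 − (6/101)·R3: [0, 0, 0, -648/101]
R5 ← R5 + (110/101)·R3: [0, 0, 0, -644/101]
R5 ← R5 − (161/162)·R4: [0, 0, 0, 0]
Echelon form has 4 nonzero rows, so rank(C) = 4.
The rank gives the maximum number of linearly independent rows: 4.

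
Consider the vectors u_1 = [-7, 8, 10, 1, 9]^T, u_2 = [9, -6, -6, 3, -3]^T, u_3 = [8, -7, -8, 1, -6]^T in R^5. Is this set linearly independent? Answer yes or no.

Form the matrix with these vectors as rows and row reduce.
R2 ← R2 + (9/7)·R1: [0, 30/7, 48/7, 30/7, 60/7]
R3 ← R3 + (8/7)·R1: [0, 15/7, 24/7, 15/7, 30/7]
R3 ← R3 − (1/2)·R2: [0, 0, 0, 0, 0]
2 nonzero rows, so the 3 vectors span a space of dimension 2.
Since 2 < 3, the vectors are linearly dependent.

no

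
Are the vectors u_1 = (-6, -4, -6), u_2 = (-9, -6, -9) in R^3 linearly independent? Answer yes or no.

Form the matrix with these vectors as rows and row reduce.
R2 ← R2 − (3/2)·R1: [0, 0, 0]
1 nonzero row, so the 2 vectors span a space of dimension 1.
Since 1 < 2, the vectors are linearly dependent.

no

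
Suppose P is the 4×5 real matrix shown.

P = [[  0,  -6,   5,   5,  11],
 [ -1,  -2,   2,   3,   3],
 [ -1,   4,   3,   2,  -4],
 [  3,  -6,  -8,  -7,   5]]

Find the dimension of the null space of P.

2

Row reduce to echelon form.
Swap R1 ↔ R2
R3 ← R3 − R1: [0, 6, 1, -1, -7]
R4 ← R4 + (3)·R1: [0, -12, -2, 2, 14]
R3 ← R3 + R2: [0, 0, 6, 4, 4]
R4 ← R4 − (2)·R2: [0, 0, -12, -8, -8]
R4 ← R4 + (2)·R3: [0, 0, 0, 0, 0]
3 nonzero rows, so rank(P) = 3.
P has 5 columns; by rank–nullity, nullity = 5 − 3 = 2.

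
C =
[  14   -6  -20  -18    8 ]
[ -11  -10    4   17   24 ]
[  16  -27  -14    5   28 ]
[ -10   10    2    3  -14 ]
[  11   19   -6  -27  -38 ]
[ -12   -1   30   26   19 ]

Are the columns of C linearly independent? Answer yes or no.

yes

Row reduce C to echelon form.
R2 ← R2 + (11/14)·R1: [0, -103/7, -82/7, 20/7, 212/7]
R3 ← R3 − (8/7)·R1: [0, -141/7, 62/7, 179/7, 132/7]
R4 ← R4 + (5/7)·R1: [0, 40/7, -86/7, -69/7, -58/7]
R5 ← R5 − (11/14)·R1: [0, 166/7, 68/7, -90/7, -310/7]
R6 ← R6 + (6/7)·R1: [0, -43/7, 90/7, 74/7, 181/7]
R3 ← R3 − (141/103)·R2: [0, 0, 2564/103, 2231/103, -2328/103]
R4 ← R4 + (40/103)·R2: [0, 0, -1734/103, -901/103, 358/103]
R5 ← R5 + (166/103)·R2: [0, 0, -944/103, -850/103, 466/103]
R6 ← R6 − (43/103)·R2: [0, 0, 1828/103, 966/103, 1361/103]
R4 ← R4 + (867/1282)·R3: [0, 0, 0, 7565/1282, -7570/641]
R5 ← R5 + (236/641)·R3: [0, 0, 0, -178/641, -2434/641]
R6 ← R6 − (457/641)·R3: [0, 0, 0, -3887/641, 18799/641]
R5 ← R5 + (4/85)·R4: [0, 0, 0, 0, -74/17]
R6 ← R6 + (7774/7565)·R4: [0, 0, 0, 0, 26011/1513]
R6 ← R6 + (703/178)·R5: [0, 0, 0, 0, 0]
5 pivots among 5 columns.
Every column is a pivot column, so the columns are linearly independent.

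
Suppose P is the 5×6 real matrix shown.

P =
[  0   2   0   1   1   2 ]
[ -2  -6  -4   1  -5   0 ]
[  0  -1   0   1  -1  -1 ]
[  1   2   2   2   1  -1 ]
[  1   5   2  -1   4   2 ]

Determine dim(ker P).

Row reduce to echelon form.
Swap R1 ↔ R2
R4 ← R4 + (1/2)·R1: [0, -1, 0, 5/2, -3/2, -1]
R5 ← R5 + (1/2)·R1: [0, 2, 0, -1/2, 3/2, 2]
R3 ← R3 + (1/2)·R2: [0, 0, 0, 3/2, -1/2, 0]
R4 ← R4 + (1/2)·R2: [0, 0, 0, 3, -1, 0]
R5 ← R5 − R2: [0, 0, 0, -3/2, 1/2, 0]
R4 ← R4 − (2)·R3: [0, 0, 0, 0, 0, 0]
R5 ← R5 + R3: [0, 0, 0, 0, 0, 0]
3 nonzero rows, so rank(P) = 3.
P has 6 columns; by rank–nullity, nullity = 6 − 3 = 3.

3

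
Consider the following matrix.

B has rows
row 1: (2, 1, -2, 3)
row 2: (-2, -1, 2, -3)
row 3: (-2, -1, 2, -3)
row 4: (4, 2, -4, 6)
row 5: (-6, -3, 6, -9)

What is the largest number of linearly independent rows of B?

Row reduce to echelon form.
R2 ← R2 + R1: [0, 0, 0, 0]
R3 ← R3 + R1: [0, 0, 0, 0]
R4 ← R4 − (2)·R1: [0, 0, 0, 0]
R5 ← R5 + (3)·R1: [0, 0, 0, 0]
Echelon form has 1 nonzero row, so rank(B) = 1.
The rank gives the maximum number of linearly independent rows: 1.

1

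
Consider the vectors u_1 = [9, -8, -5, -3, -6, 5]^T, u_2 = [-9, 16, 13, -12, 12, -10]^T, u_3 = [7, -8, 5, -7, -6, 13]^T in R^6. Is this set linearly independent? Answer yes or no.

Form the matrix with these vectors as rows and row reduce.
R2 ← R2 + R1: [0, 8, 8, -15, 6, -5]
R3 ← R3 − (7/9)·R1: [0, -16/9, 80/9, -14/3, -4/3, 82/9]
R3 ← R3 + (2/9)·R2: [0, 0, 32/3, -8, 0, 8]
3 nonzero rows, so the 3 vectors span a space of dimension 3.
Since 3 = 3, the vectors are linearly independent.

yes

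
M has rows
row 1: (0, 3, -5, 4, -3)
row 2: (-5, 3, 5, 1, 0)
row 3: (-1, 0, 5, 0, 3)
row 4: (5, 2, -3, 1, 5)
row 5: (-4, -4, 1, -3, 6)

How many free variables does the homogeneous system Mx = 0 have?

0

Row reduce to echelon form.
Swap R1 ↔ R2
R3 ← R3 − (1/5)·R1: [0, -3/5, 4, -1/5, 3]
R4 ← R4 + R1: [0, 5, 2, 2, 5]
R5 ← R5 − (4/5)·R1: [0, -32/5, -3, -19/5, 6]
R3 ← R3 + (1/5)·R2: [0, 0, 3, 3/5, 12/5]
R4 ← R4 − (5/3)·R2: [0, 0, 31/3, -14/3, 10]
R5 ← R5 + (32/15)·R2: [0, 0, -41/3, 71/15, -2/5]
R4 ← R4 − (31/9)·R3: [0, 0, 0, -101/15, 26/15]
R5 ← R5 + (41/9)·R3: [0, 0, 0, 112/15, 158/15]
R5 ← R5 + (112/101)·R4: [0, 0, 0, 0, 1258/101]
5 nonzero rows, so rank(M) = 5.
M has 5 columns; by rank–nullity, nullity = 5 − 5 = 0.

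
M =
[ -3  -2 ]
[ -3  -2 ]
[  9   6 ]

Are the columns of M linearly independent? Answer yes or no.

Row reduce M to echelon form.
R2 ← R2 − R1: [0, 0]
R3 ← R3 + (3)·R1: [0, 0]
1 pivot among 2 columns.
Only 1 < 2 pivot columns, so the columns are linearly dependent.

no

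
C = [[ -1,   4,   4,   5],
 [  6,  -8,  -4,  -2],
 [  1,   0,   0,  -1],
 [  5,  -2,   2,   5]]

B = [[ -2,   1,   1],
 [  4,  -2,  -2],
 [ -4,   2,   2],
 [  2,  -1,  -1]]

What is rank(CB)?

First compute CB:
[[ 12,  -6,  -6],
 [-32,  16,  16],
 [ -4,   2,   2],
 [-16,   8,   8]]
Now row reduce the product.
R2 ← R2 + (8/3)·R1: [0, 0, 0]
R3 ← R3 + (1/3)·R1: [0, 0, 0]
R4 ← R4 + (4/3)·R1: [0, 0, 0]
1 nonzero row, so rank(CB) = 1.

1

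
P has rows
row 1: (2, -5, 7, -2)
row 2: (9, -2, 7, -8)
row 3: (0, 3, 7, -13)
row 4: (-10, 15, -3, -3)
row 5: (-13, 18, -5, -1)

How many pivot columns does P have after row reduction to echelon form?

4

Row reduce to echelon form.
R2 ← R2 − (9/2)·R1: [0, 41/2, -49/2, 1]
R4 ← R4 + (5)·R1: [0, -10, 32, -13]
R5 ← R5 + (13/2)·R1: [0, -29/2, 81/2, -14]
R3 ← R3 − (6/41)·R2: [0, 0, 434/41, -539/41]
R4 ← R4 + (20/41)·R2: [0, 0, 822/41, -513/41]
R5 ← R5 + (29/41)·R2: [0, 0, 950/41, -545/41]
R4 ← R4 − (411/217)·R3: [0, 0, 0, 384/31]
R5 ← R5 − (475/217)·R3: [0, 0, 0, 480/31]
R5 ← R5 − (5/4)·R4: [0, 0, 0, 0]
Echelon form has 4 nonzero rows, so rank(P) = 4.
Each nonzero row contributes one pivot column: 4 pivot columns.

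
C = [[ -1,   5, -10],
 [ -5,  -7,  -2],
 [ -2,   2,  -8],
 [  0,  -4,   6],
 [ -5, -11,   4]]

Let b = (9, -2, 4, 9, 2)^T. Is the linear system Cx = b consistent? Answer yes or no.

Row reduce the augmented matrix [C | b].
R2 ← R2 − (5)·R1: [0, -32, 48, -47]
R3 ← R3 − (2)·R1: [0, -8, 12, -14]
R5 ← R5 − (5)·R1: [0, -36, 54, -43]
R3 ← R3 − (1/4)·R2: [0, 0, 0, -9/4]
R4 ← R4 − (1/8)·R2: [0, 0, 0, 119/8]
R5 ← R5 − (9/8)·R2: [0, 0, 0, 79/8]
R4 ← R4 + (119/18)·R3: [0, 0, 0, 0]
R5 ← R5 + (79/18)·R3: [0, 0, 0, 0]
The echelon form has 3 nonzero rows; the last pivot sits in the augmented column, so rank(C) = 2 but rank([C|b]) = 3.
Since the ranks differ, the system is inconsistent.

no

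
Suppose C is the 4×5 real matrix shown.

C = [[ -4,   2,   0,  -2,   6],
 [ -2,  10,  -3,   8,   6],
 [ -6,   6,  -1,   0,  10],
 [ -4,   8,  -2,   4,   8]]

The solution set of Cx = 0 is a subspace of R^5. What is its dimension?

3

Row reduce to echelon form.
R2 ← R2 − (1/2)·R1: [0, 9, -3, 9, 3]
R3 ← R3 − (3/2)·R1: [0, 3, -1, 3, 1]
R4 ← R4 − R1: [0, 6, -2, 6, 2]
R3 ← R3 − (1/3)·R2: [0, 0, 0, 0, 0]
R4 ← R4 − (2/3)·R2: [0, 0, 0, 0, 0]
2 nonzero rows, so rank(C) = 2.
C has 5 columns; by rank–nullity, nullity = 5 − 2 = 3.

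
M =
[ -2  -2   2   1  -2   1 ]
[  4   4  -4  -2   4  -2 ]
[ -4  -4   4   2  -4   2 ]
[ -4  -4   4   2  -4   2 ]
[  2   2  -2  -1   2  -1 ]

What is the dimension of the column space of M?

1

Row reduce to echelon form.
R2 ← R2 + (2)·R1: [0, 0, 0, 0, 0, 0]
R3 ← R3 − (2)·R1: [0, 0, 0, 0, 0, 0]
R4 ← R4 − (2)·R1: [0, 0, 0, 0, 0, 0]
R5 ← R5 + R1: [0, 0, 0, 0, 0, 0]
Echelon form has 1 nonzero row, so rank(M) = 1.
The column space has dimension equal to the rank: 1.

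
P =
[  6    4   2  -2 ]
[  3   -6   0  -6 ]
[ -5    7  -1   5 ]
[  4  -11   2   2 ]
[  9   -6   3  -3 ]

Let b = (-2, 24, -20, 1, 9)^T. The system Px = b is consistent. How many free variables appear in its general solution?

Row reduce the augmented matrix [P | b].
R2 ← R2 − (1/2)·R1: [0, -8, -1, -5, 25]
R3 ← R3 + (5/6)·R1: [0, 31/3, 2/3, 10/3, -65/3]
R4 ← R4 − (2/3)·R1: [0, -41/3, 2/3, 10/3, 7/3]
R5 ← R5 − (3/2)·R1: [0, -12, 0, 0, 12]
R3 ← R3 + (31/24)·R2: [0, 0, -5/8, -25/8, 85/8]
R4 ← R4 − (41/24)·R2: [0, 0, 19/8, 95/8, -323/8]
R5 ← R5 − (3/2)·R2: [0, 0, 3/2, 15/2, -51/2]
R4 ← R4 + (19/5)·R3: [0, 0, 0, 0, 0]
R5 ← R5 + (12/5)·R3: [0, 0, 0, 0, 0]
The echelon form has 3 nonzero rows, and every pivot lies in the first 4 columns, so rank(P) = rank([P|b]) = 3.
The system is consistent.
Free variables = (unknowns) − (rank) = 4 − 3 = 1.

1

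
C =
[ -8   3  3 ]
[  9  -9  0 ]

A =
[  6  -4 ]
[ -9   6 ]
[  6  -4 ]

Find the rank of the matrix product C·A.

First compute CA:
[[-57,  38],
 [135, -90]]
Now row reduce the product.
R2 ← R2 + (45/19)·R1: [0, 0]
1 nonzero row, so rank(CA) = 1.

1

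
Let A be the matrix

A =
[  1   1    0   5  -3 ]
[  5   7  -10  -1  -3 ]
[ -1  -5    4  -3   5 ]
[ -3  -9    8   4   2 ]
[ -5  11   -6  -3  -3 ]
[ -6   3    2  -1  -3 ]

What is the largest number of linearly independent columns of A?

Row reduce to echelon form.
R2 ← R2 − (5)·R1: [0, 2, -10, -26, 12]
R3 ← R3 + R1: [0, -4, 4, 2, 2]
R4 ← R4 + (3)·R1: [0, -6, 8, 19, -7]
R5 ← R5 + (5)·R1: [0, 16, -6, 22, -18]
R6 ← R6 + (6)·R1: [0, 9, 2, 29, -21]
R3 ← R3 + (2)·R2: [0, 0, -16, -50, 26]
R4 ← R4 + (3)·R2: [0, 0, -22, -59, 29]
R5 ← R5 − (8)·R2: [0, 0, 74, 230, -114]
R6 ← R6 − (9/2)·R2: [0, 0, 47, 146, -75]
R4 ← R4 − (11/8)·R3: [0, 0, 0, 39/4, -27/4]
R5 ← R5 + (37/8)·R3: [0, 0, 0, -5/4, 25/4]
R6 ← R6 + (47/16)·R3: [0, 0, 0, -7/8, 11/8]
R5 ← R5 + (5/39)·R4: [0, 0, 0, 0, 70/13]
R6 ← R6 + (7/78)·R4: [0, 0, 0, 0, 10/13]
R6 ← R6 − (1/7)·R5: [0, 0, 0, 0, 0]
Echelon form has 5 nonzero rows, so rank(A) = 5.
The rank gives the maximum number of linearly independent columns: 5.

5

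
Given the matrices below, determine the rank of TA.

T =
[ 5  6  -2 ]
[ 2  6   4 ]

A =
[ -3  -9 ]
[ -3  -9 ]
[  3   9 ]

First compute TA:
[[-39, -117],
 [-12, -36]]
Now row reduce the product.
R2 ← R2 − (4/13)·R1: [0, 0]
1 nonzero row, so rank(TA) = 1.

1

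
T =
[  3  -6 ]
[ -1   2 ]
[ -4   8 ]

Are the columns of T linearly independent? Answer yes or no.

no

Row reduce T to echelon form.
R2 ← R2 + (1/3)·R1: [0, 0]
R3 ← R3 + (4/3)·R1: [0, 0]
1 pivot among 2 columns.
Only 1 < 2 pivot columns, so the columns are linearly dependent.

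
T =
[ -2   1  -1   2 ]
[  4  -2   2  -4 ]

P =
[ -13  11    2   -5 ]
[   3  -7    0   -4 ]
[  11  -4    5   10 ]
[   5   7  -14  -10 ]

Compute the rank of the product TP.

First compute TP:
[[ 28, -11, -37, -24],
 [-56,  22,  74,  48]]
Now row reduce the product.
R2 ← R2 + (2)·R1: [0, 0, 0, 0]
1 nonzero row, so rank(TP) = 1.

1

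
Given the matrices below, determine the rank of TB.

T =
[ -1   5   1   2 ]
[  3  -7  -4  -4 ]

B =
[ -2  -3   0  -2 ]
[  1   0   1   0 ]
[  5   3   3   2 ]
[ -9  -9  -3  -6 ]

2

First compute TB:
[[ -6, -12,   2,  -8],
 [  3,  15,  -7,  10]]
Now row reduce the product.
R2 ← R2 + (1/2)·R1: [0, 9, -6, 6]
2 nonzero rows, so rank(TB) = 2.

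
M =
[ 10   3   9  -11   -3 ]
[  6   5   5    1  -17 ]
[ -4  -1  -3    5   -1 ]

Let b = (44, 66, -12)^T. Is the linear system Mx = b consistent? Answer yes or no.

yes

Row reduce the augmented matrix [M | b].
R2 ← R2 − (3/5)·R1: [0, 16/5, -2/5, 38/5, -76/5, 198/5]
R3 ← R3 + (2/5)·R1: [0, 1/5, 3/5, 3/5, -11/5, 28/5]
R3 ← R3 − (1/16)·R2: [0, 0, 5/8, 1/8, -5/4, 25/8]
The echelon form has 3 nonzero rows, and every pivot lies in the first 5 columns, so rank(M) = rank([M|b]) = 3.
The system is consistent.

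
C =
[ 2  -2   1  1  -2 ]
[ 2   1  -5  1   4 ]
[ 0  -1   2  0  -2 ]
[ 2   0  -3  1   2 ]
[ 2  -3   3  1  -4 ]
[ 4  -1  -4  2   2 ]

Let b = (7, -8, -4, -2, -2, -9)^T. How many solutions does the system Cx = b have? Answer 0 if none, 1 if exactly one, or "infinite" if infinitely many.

Row reduce the augmented matrix [C | b].
R2 ← R2 − R1: [0, 3, -6, 0, 6, -15]
R4 ← R4 − R1: [0, 2, -4, 0, 4, -9]
R5 ← R5 − R1: [0, -1, 2, 0, -2, -9]
R6 ← R6 − (2)·R1: [0, 3, -6, 0, 6, -23]
R3 ← R3 + (1/3)·R2: [0, 0, 0, 0, 0, -9]
R4 ← R4 − (2/3)·R2: [0, 0, 0, 0, 0, 1]
R5 ← R5 + (1/3)·R2: [0, 0, 0, 0, 0, -14]
R6 ← R6 − R2: [0, 0, 0, 0, 0, -8]
R4 ← R4 + (1/9)·R3: [0, 0, 0, 0, 0, 0]
R5 ← R5 − (14/9)·R3: [0, 0, 0, 0, 0, 0]
R6 ← R6 − (8/9)·R3: [0, 0, 0, 0, 0, 0]
The echelon form has 3 nonzero rows; the last pivot sits in the augmented column, so rank(C) = 2 but rank([C|b]) = 3.
Since the ranks differ, the system is inconsistent.
It has no solutions.

0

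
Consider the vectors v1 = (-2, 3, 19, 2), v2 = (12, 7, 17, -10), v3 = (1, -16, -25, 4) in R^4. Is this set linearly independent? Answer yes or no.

yes

Form the matrix with these vectors as rows and row reduce.
R2 ← R2 + (6)·R1: [0, 25, 131, 2]
R3 ← R3 + (1/2)·R1: [0, -29/2, -31/2, 5]
R3 ← R3 + (29/50)·R2: [0, 0, 1512/25, 154/25]
3 nonzero rows, so the 3 vectors span a space of dimension 3.
Since 3 = 3, the vectors are linearly independent.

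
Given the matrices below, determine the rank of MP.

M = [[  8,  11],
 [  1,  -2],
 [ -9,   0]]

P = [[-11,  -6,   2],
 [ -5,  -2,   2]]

First compute MP:
[[-143, -70,  38],
 [ -1,  -2,  -2],
 [ 99,  54, -18]]
Now row reduce the product.
R2 ← R2 − (1/143)·R1: [0, -216/143, -324/143]
R3 ← R3 + (9/13)·R1: [0, 72/13, 108/13]
R3 ← R3 + (11/3)·R2: [0, 0, 0]
2 nonzero rows, so rank(MP) = 2.

2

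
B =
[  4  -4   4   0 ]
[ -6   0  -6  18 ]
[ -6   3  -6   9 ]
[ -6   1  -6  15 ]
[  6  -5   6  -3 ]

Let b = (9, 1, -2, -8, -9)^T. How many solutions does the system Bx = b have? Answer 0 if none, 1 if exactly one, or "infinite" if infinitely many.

0

Row reduce the augmented matrix [B | b].
R2 ← R2 + (3/2)·R1: [0, -6, 0, 18, 29/2]
R3 ← R3 + (3/2)·R1: [0, -3, 0, 9, 23/2]
R4 ← R4 + (3/2)·R1: [0, -5, 0, 15, 11/2]
R5 ← R5 − (3/2)·R1: [0, 1, 0, -3, -45/2]
R3 ← R3 − (1/2)·R2: [0, 0, 0, 0, 17/4]
R4 ← R4 − (5/6)·R2: [0, 0, 0, 0, -79/12]
R5 ← R5 + (1/6)·R2: [0, 0, 0, 0, -241/12]
R4 ← R4 + (79/51)·R3: [0, 0, 0, 0, 0]
R5 ← R5 + (241/51)·R3: [0, 0, 0, 0, 0]
The echelon form has 3 nonzero rows; the last pivot sits in the augmented column, so rank(B) = 2 but rank([B|b]) = 3.
Since the ranks differ, the system is inconsistent.
It has no solutions.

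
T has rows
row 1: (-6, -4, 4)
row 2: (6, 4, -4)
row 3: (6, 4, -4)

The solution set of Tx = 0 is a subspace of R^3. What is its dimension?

2

Row reduce to echelon form.
R2 ← R2 + R1: [0, 0, 0]
R3 ← R3 + R1: [0, 0, 0]
1 nonzero row, so rank(T) = 1.
T has 3 columns; by rank–nullity, nullity = 3 − 1 = 2.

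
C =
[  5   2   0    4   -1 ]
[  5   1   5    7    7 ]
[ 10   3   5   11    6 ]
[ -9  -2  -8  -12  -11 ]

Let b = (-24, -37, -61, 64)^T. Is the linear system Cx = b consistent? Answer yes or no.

Row reduce the augmented matrix [C | b].
R2 ← R2 − R1: [0, -1, 5, 3, 8, -13]
R3 ← R3 − (2)·R1: [0, -1, 5, 3, 8, -13]
R4 ← R4 + (9/5)·R1: [0, 8/5, -8, -24/5, -64/5, 104/5]
R3 ← R3 − R2: [0, 0, 0, 0, 0, 0]
R4 ← R4 + (8/5)·R2: [0, 0, 0, 0, 0, 0]
The echelon form has 2 nonzero rows, and every pivot lies in the first 5 columns, so rank(C) = rank([C|b]) = 2.
The system is consistent.

yes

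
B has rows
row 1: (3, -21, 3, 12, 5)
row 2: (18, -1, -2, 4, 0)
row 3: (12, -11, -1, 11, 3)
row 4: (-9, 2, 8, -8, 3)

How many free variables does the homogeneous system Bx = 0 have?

Row reduce to echelon form.
R2 ← R2 − (6)·R1: [0, 125, -20, -68, -30]
R3 ← R3 − (4)·R1: [0, 73, -13, -37, -17]
R4 ← R4 + (3)·R1: [0, -61, 17, 28, 18]
R3 ← R3 − (73/125)·R2: [0, 0, -33/25, 339/125, 13/25]
R4 ← R4 + (61/125)·R2: [0, 0, 181/25, -648/125, 84/25]
R4 ← R4 + (181/33)·R3: [0, 0, 0, 533/55, 205/33]
4 nonzero rows, so rank(B) = 4.
B has 5 columns; by rank–nullity, nullity = 5 − 4 = 1.

1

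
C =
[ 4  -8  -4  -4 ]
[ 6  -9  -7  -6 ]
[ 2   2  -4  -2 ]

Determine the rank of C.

2

Row reduce to echelon form.
R2 ← R2 − (3/2)·R1: [0, 3, -1, 0]
R3 ← R3 − (1/2)·R1: [0, 6, -2, 0]
R3 ← R3 − (2)·R2: [0, 0, 0, 0]
Echelon form has 2 nonzero rows, so rank(C) = 2.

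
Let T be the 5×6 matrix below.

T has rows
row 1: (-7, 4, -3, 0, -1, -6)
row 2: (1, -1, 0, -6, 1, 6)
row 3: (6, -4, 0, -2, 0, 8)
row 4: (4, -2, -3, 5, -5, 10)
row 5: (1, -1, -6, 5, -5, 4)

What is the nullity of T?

Row reduce to echelon form.
R2 ← R2 + (1/7)·R1: [0, -3/7, -3/7, -6, 6/7, 36/7]
R3 ← R3 + (6/7)·R1: [0, -4/7, -18/7, -2, -6/7, 20/7]
R4 ← R4 + (4/7)·R1: [0, 2/7, -33/7, 5, -39/7, 46/7]
R5 ← R5 + (1/7)·R1: [0, -3/7, -45/7, 5, -36/7, 22/7]
R3 ← R3 − (4/3)·R2: [0, 0, -2, 6, -2, -4]
R4 ← R4 + (2/3)·R2: [0, 0, -5, 1, -5, 10]
R5 ← R5 − R2: [0, 0, -6, 11, -6, -2]
R4 ← R4 − (5/2)·R3: [0, 0, 0, -14, 0, 20]
R5 ← R5 − (3)·R3: [0, 0, 0, -7, 0, 10]
R5 ← R5 − (1/2)·R4: [0, 0, 0, 0, 0, 0]
4 nonzero rows, so rank(T) = 4.
T has 6 columns; by rank–nullity, nullity = 6 − 4 = 2.

2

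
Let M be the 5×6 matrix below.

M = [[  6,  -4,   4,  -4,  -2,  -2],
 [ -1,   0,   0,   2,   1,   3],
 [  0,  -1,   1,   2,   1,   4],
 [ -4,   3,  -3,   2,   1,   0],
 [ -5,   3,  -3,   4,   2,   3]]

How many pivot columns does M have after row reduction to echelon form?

Row reduce to echelon form.
R2 ← R2 + (1/6)·R1: [0, -2/3, 2/3, 4/3, 2/3, 8/3]
R4 ← R4 + (2/3)·R1: [0, 1/3, -1/3, -2/3, -1/3, -4/3]
R5 ← R5 + (5/6)·R1: [0, -1/3, 1/3, 2/3, 1/3, 4/3]
R3 ← R3 − (3/2)·R2: [0, 0, 0, 0, 0, 0]
R4 ← R4 + (1/2)·R2: [0, 0, 0, 0, 0, 0]
R5 ← R5 − (1/2)·R2: [0, 0, 0, 0, 0, 0]
Echelon form has 2 nonzero rows, so rank(M) = 2.
Each nonzero row contributes one pivot column: 2 pivot columns.

2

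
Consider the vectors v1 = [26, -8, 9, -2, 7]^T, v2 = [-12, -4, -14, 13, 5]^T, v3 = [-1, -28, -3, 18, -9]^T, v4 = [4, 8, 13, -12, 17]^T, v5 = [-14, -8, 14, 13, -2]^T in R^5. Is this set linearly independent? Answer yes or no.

Form the matrix with these vectors as rows and row reduce.
R2 ← R2 + (6/13)·R1: [0, -100/13, -128/13, 157/13, 107/13]
R3 ← R3 + (1/26)·R1: [0, -368/13, -69/26, 233/13, -227/26]
R4 ← R4 − (2/13)·R1: [0, 120/13, 151/13, -152/13, 207/13]
R5 ← R5 + (7/13)·R1: [0, -160/13, 245/13, 155/13, 23/13]
R3 ← R3 − (92/25)·R2: [0, 0, 1679/50, -663/25, -1951/50]
R4 ← R4 + (6/5)·R2: [0, 0, -1/5, 14/5, 129/5]
R5 ← R5 − (8/5)·R2: [0, 0, 173/5, -37/5, -57/5]
R4 ← R4 + (10/1679)·R3: [0, 0, 0, 4436/1679, 42928/1679]
R5 ← R5 − (1730/1679)·R3: [0, 0, 0, 33455/1679, 48364/1679]
R5 ← R5 − (33455/4436)·R4: [0, 0, 0, 0, -181896/1109]
5 nonzero rows, so the 5 vectors span a space of dimension 5.
Since 5 = 5, the vectors are linearly independent.

yes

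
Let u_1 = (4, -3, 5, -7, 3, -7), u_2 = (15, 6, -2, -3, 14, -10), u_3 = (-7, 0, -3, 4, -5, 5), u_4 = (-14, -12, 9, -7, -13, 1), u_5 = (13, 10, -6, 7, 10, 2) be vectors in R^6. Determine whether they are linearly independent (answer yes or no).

Form the matrix with these vectors as rows and row reduce.
R2 ← R2 − (15/4)·R1: [0, 69/4, -83/4, 93/4, 11/4, 65/4]
R3 ← R3 + (7/4)·R1: [0, -21/4, 23/4, -33/4, 1/4, -29/4]
R4 ← R4 + (7/2)·R1: [0, -45/2, 53/2, -63/2, -5/2, -47/2]
R5 ← R5 − (13/4)·R1: [0, 79/4, -89/4, 119/4, 1/4, 99/4]
R3 ← R3 + (7/23)·R2: [0, 0, -13/23, -27/23, 25/23, -53/23]
R4 ← R4 + (30/23)·R2: [0, 0, -13/23, -27/23, 25/23, -53/23]
R5 ← R5 − (79/69)·R2: [0, 0, 104/69, 72/23, -200/69, 424/69]
R4 ← R4 − R3: [0, 0, 0, 0, 0, 0]
R5 ← R5 + (8/3)·R3: [0, 0, 0, 0, 0, 0]
3 nonzero rows, so the 5 vectors span a space of dimension 3.
Since 3 < 5, the vectors are linearly dependent.

no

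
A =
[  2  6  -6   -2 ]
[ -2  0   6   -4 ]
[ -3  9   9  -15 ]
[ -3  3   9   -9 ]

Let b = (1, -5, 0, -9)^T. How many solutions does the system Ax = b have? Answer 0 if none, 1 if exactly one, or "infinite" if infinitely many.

0

Row reduce the augmented matrix [A | b].
R2 ← R2 + R1: [0, 6, 0, -6, -4]
R3 ← R3 + (3/2)·R1: [0, 18, 0, -18, 3/2]
R4 ← R4 + (3/2)·R1: [0, 12, 0, -12, -15/2]
R3 ← R3 − (3)·R2: [0, 0, 0, 0, 27/2]
R4 ← R4 − (2)·R2: [0, 0, 0, 0, 1/2]
R4 ← R4 − (1/27)·R3: [0, 0, 0, 0, 0]
The echelon form has 3 nonzero rows; the last pivot sits in the augmented column, so rank(A) = 2 but rank([A|b]) = 3.
Since the ranks differ, the system is inconsistent.
It has no solutions.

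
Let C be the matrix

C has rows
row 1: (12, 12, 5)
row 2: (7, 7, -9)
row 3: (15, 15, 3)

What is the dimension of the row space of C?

2

Row reduce to echelon form.
R2 ← R2 − (7/12)·R1: [0, 0, -143/12]
R3 ← R3 − (5/4)·R1: [0, 0, -13/4]
R3 ← R3 − (3/11)·R2: [0, 0, 0]
Echelon form has 2 nonzero rows, so rank(C) = 2.
The row space has dimension equal to the rank: 2.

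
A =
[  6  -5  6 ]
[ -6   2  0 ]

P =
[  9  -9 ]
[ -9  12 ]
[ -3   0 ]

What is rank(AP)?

2

First compute AP:
[[ 81, -114],
 [-72,  78]]
Now row reduce the product.
R2 ← R2 + (8/9)·R1: [0, -70/3]
2 nonzero rows, so rank(AP) = 2.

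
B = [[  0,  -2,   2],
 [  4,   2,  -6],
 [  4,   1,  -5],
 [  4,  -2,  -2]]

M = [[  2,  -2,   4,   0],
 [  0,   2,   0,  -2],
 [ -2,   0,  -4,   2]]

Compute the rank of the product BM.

2

First compute BM:
[[ -4,  -4,  -8,   8],
 [ 20,  -4,  40, -16],
 [ 18,  -6,  36, -12],
 [ 12, -12,  24,   0]]
Now row reduce the product.
R2 ← R2 + (5)·R1: [0, -24, 0, 24]
R3 ← R3 + (9/2)·R1: [0, -24, 0, 24]
R4 ← R4 + (3)·R1: [0, -24, 0, 24]
R3 ← R3 − R2: [0, 0, 0, 0]
R4 ← R4 − R2: [0, 0, 0, 0]
2 nonzero rows, so rank(BM) = 2.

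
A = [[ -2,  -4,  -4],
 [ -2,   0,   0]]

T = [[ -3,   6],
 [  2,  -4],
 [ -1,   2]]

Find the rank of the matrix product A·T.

First compute AT:
[[  2,  -4],
 [  6, -12]]
Now row reduce the product.
R2 ← R2 − (3)·R1: [0, 0]
1 nonzero row, so rank(AT) = 1.

1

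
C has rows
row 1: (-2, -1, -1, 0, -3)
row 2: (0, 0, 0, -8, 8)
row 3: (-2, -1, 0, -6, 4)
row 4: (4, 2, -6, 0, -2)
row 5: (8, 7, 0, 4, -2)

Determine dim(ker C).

Row reduce to echelon form.
R3 ← R3 − R1: [0, 0, 1, -6, 7]
R4 ← R4 + (2)·R1: [0, 0, -8, 0, -8]
R5 ← R5 + (4)·R1: [0, 3, -4, 4, -14]
Swap R2 ↔ R5
R4 ← R4 + (8)·R3: [0, 0, 0, -48, 48]
R5 ← R5 − (1/6)·R4: [0, 0, 0, 0, 0]
4 nonzero rows, so rank(C) = 4.
C has 5 columns; by rank–nullity, nullity = 5 − 4 = 1.

1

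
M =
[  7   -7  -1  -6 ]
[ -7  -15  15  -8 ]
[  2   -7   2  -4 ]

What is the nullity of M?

1

Row reduce to echelon form.
R2 ← R2 + R1: [0, -22, 14, -14]
R3 ← R3 − (2/7)·R1: [0, -5, 16/7, -16/7]
R3 ← R3 − (5/22)·R2: [0, 0, -69/77, 69/77]
3 nonzero rows, so rank(M) = 3.
M has 4 columns; by rank–nullity, nullity = 4 − 3 = 1.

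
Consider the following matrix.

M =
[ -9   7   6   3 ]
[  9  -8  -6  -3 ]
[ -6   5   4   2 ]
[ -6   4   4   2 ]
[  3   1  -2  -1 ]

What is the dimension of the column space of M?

Row reduce to echelon form.
R2 ← R2 + R1: [0, -1, 0, 0]
R3 ← R3 − (2/3)·R1: [0, 1/3, 0, 0]
R4 ← R4 − (2/3)·R1: [0, -2/3, 0, 0]
R5 ← R5 + (1/3)·R1: [0, 10/3, 0, 0]
R3 ← R3 + (1/3)·R2: [0, 0, 0, 0]
R4 ← R4 − (2/3)·R2: [0, 0, 0, 0]
R5 ← R5 + (10/3)·R2: [0, 0, 0, 0]
Echelon form has 2 nonzero rows, so rank(M) = 2.
The column space has dimension equal to the rank: 2.

2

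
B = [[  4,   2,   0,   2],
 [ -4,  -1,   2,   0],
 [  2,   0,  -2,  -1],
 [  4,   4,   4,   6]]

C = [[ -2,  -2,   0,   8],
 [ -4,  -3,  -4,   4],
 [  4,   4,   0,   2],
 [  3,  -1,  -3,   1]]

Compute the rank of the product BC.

2

First compute BC:
[[-10, -16, -14,  42],
 [ 20,  19,   4, -32],
 [-15, -11,   3,  11],
 [ 10, -10, -34,  62]]
Now row reduce the product.
R2 ← R2 + (2)·R1: [0, -13, -24, 52]
R3 ← R3 − (3/2)·R1: [0, 13, 24, -52]
R4 ← R4 + R1: [0, -26, -48, 104]
R3 ← R3 + R2: [0, 0, 0, 0]
R4 ← R4 − (2)·R2: [0, 0, 0, 0]
2 nonzero rows, so rank(BC) = 2.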